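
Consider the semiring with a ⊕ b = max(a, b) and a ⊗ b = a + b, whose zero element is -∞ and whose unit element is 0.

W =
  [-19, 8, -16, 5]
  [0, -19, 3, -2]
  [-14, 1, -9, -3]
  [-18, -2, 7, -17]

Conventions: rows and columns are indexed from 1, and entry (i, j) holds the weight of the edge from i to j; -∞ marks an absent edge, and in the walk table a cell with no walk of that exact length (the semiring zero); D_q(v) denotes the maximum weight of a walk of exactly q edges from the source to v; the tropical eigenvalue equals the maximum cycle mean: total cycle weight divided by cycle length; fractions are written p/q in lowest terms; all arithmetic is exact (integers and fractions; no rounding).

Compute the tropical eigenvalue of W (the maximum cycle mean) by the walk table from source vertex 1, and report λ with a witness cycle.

q=0: [0, -∞, -∞, -∞]
q=1: [-19, 8, -16, 5]
q=2: [8, 3, 12, 6]
q=3: [3, 16, 13, 13]
q=4: [16, 14, 20, 14]
Optimal cycle mean attained by: cycle 1->2->1, total 8 + 0, length 2.
Answer: λ = 4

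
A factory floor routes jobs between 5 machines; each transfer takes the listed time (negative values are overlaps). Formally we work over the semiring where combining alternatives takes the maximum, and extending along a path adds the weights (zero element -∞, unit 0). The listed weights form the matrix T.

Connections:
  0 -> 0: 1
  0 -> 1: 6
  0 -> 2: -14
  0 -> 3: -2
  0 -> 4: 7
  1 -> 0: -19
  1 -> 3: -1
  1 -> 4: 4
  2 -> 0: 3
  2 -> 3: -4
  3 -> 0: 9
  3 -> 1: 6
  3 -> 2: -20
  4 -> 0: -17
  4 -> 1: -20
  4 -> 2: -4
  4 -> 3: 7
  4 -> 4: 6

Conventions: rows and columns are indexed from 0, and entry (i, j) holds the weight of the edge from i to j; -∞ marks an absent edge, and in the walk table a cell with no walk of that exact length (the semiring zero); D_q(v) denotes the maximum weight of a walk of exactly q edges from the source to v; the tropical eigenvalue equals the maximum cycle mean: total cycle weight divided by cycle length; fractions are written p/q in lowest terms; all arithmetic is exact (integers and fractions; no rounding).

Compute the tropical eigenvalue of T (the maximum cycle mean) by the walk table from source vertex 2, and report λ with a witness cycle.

q=0: [-∞, -∞, 0, -∞, -∞]
q=1: [3, -∞, -∞, -4, -∞]
q=2: [5, 9, -11, 1, 10]
q=3: [10, 11, 6, 17, 16]
q=4: [26, 23, 12, 23, 22]
q=5: [32, 32, 18, 29, 33]
Optimal cycle mean attained by: cycle 0->4->3->0, total 7 + 7 + 9, length 3.
Answer: λ = 23/3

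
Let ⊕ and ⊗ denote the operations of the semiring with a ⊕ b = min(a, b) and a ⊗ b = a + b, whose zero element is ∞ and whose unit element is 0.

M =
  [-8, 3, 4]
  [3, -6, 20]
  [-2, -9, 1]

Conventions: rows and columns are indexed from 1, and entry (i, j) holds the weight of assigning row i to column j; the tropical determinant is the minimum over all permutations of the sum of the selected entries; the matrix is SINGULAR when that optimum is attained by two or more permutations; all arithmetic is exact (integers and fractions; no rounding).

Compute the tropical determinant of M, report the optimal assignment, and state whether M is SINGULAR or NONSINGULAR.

σ = (1, 2, 3): (-8) + (-6) + 1 = -13
σ = (1, 3, 2): (-8) + 20 + (-9) = 3
σ = (2, 1, 3): 3 + 3 + 1 = 7
σ = (2, 3, 1): 3 + 20 + (-2) = 21
σ = (3, 1, 2): 4 + 3 + (-9) = -2
σ = (3, 2, 1): 4 + (-6) + (-2) = -4
Optimal value attained by: σ = (1, 2, 3).
Answer: det⊕(M) = -13; verdict: NONSINGULAR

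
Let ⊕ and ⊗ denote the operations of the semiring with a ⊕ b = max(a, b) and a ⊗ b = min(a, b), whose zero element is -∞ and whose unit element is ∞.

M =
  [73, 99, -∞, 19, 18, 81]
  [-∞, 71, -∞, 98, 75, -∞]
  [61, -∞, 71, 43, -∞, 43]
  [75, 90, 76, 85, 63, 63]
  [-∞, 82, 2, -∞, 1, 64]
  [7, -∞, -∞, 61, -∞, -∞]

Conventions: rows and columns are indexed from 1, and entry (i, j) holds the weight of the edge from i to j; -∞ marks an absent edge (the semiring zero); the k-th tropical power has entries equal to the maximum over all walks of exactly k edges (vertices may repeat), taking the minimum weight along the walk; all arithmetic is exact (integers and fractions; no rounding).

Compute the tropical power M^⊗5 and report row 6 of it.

M^⊗2:
  [73, 73, 19, 98, 75, 73]
  [75, 90, 76, 85, 71, 64]
  [61, 61, 71, 43, 43, 61]
  [75, 85, 76, 90, 75, 75]
  [7, 71, 2, 82, 75, 2]
  [61, 61, 61, 61, 61, 61]
M^⊗3:
  [75, 90, 76, 85, 73, 73]
  [75, 85, 76, 90, 75, 75]
  [61, 61, 71, 61, 61, 61]
  [75, 90, 76, 85, 75, 75]
  [75, 82, 76, 82, 71, 64]
  [61, 61, 61, 61, 61, 61]
M^⊗4:
  [75, 85, 76, 90, 75, 75]
  [75, 90, 76, 85, 75, 75]
  [61, 61, 71, 61, 61, 61]
  [75, 85, 76, 90, 75, 75]
  [75, 82, 76, 82, 75, 75]
  [61, 61, 61, 61, 61, 61]
M^⊗5:
  [75, 90, 76, 85, 75, 75]
  [75, 85, 76, 90, 75, 75]
  [61, 61, 71, 61, 61, 61]
  [75, 90, 76, 85, 75, 75]
  [75, 82, 76, 82, 75, 75]
  [61, 61, 61, 61, 61, 61]
Answer: row 6 of M^⊗5 = [61, 61, 61, 61, 61, 61]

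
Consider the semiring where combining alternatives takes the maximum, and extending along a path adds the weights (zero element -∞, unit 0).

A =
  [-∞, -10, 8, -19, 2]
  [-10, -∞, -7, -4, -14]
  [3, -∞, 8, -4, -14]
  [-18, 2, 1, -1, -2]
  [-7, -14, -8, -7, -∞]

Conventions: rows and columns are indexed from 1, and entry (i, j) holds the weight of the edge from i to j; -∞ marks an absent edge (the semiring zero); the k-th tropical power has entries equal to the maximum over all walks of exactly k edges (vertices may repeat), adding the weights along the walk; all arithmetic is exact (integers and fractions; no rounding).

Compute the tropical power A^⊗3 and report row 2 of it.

A^⊗2:
  [11, -12, 16, 4, -6]
  [-4, -2, 1, -5, -6]
  [11, -2, 16, 4, 5]
  [4, 1, 9, -2, -3]
  [-5, -5, 1, -8, -5]
A^⊗3:
  [19, 6, 24, 12, 13]
  [4, -3, 9, -3, -2]
  [19, 6, 24, 12, 13]
  [12, 0, 17, 5, 6]
  [4, -6, 9, -3, -3]
Answer: row 2 of A^⊗3 = [4, -3, 9, -3, -2]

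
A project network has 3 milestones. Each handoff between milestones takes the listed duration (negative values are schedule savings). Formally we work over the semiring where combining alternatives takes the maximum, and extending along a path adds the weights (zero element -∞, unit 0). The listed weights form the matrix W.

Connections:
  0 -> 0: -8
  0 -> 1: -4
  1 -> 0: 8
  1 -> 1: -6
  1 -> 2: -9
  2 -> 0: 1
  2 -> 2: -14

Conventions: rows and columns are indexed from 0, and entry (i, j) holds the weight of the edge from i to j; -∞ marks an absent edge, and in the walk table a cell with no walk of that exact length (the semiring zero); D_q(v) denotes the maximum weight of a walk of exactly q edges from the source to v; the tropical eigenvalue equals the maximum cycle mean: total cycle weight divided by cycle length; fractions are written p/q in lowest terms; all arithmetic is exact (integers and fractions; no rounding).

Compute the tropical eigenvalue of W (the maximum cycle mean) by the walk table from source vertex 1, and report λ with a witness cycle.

q=0: [-∞, 0, -∞]
q=1: [8, -6, -9]
q=2: [2, 4, -15]
q=3: [12, -2, -5]
Optimal cycle mean attained by: cycle 0->1->0, total (-4) + 8, length 2.
Answer: λ = 2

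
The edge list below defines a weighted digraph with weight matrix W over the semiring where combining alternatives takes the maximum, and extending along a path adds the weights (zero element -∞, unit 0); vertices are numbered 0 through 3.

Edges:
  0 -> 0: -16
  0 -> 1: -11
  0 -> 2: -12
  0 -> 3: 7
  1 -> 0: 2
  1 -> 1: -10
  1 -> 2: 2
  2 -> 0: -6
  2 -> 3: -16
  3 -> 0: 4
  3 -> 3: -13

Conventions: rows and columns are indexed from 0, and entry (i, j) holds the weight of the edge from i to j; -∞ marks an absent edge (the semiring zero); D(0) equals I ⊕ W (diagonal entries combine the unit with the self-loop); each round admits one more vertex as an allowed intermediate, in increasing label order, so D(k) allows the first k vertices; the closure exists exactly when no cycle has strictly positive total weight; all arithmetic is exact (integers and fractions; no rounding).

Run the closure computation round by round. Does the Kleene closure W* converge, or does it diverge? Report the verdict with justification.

D(0):
  [0, -11, -12, 7]
  [2, 0, 2, -∞]
  [-6, -∞, 0, -16]
  [4, -∞, -∞, 0]
Detection: at round 1, diagonal entry (3, 3) turns strictly positive.
Key observation: the cycle 3->0->3 has total weight 4 + 7, which is strictly positive.
Answer: DIVERGES — positive cycle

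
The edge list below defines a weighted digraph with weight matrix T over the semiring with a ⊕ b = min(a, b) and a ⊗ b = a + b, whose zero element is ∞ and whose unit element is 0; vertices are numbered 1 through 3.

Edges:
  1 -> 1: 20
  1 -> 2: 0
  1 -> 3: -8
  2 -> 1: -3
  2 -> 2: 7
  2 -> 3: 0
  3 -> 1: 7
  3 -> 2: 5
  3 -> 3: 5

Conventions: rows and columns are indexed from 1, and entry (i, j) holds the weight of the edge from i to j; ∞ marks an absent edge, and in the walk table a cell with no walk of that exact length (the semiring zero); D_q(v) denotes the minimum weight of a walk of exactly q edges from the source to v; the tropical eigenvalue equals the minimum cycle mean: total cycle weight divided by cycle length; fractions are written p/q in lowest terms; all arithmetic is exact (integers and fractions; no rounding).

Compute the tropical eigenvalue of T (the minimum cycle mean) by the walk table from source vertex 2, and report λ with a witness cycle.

q=0: [∞, 0, ∞]
q=1: [-3, 7, 0]
q=2: [4, -3, -11]
q=3: [-6, -6, -6]
Optimal cycle mean attained by: cycle 1->3->2->1, total (-8) + 5 + (-3), length 3.
Answer: λ = -2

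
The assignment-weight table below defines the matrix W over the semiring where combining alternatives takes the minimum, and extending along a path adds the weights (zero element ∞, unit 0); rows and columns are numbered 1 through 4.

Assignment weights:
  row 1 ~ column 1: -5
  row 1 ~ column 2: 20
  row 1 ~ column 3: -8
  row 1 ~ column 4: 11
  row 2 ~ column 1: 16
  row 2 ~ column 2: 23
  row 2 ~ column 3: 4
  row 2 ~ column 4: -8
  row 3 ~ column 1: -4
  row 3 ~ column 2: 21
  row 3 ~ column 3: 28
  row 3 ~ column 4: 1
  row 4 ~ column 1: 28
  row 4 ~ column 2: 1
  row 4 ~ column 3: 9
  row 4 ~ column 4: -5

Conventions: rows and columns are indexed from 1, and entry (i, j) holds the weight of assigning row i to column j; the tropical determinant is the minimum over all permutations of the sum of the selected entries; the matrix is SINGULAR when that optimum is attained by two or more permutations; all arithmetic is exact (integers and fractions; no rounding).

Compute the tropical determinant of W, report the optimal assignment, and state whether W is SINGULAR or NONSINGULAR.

σ = (1, 2, 3, 4): (-5) + 23 + 28 + (-5) = 41
σ = (1, 2, 4, 3): (-5) + 23 + 1 + 9 = 28
σ = (1, 3, 2, 4): (-5) + 4 + 21 + (-5) = 15
σ = (1, 3, 4, 2): (-5) + 4 + 1 + 1 = 1
σ = (1, 4, 2, 3): (-5) + (-8) + 21 + 9 = 17
σ = (1, 4, 3, 2): (-5) + (-8) + 28 + 1 = 16
σ = (2, 1, 3, 4): 20 + 16 + 28 + (-5) = 59
σ = (2, 1, 4, 3): 20 + 16 + 1 + 9 = 46
σ = (2, 3, 1, 4): 20 + 4 + (-4) + (-5) = 15
σ = (2, 3, 4, 1): 20 + 4 + 1 + 28 = 53
σ = (2, 4, 1, 3): 20 + (-8) + (-4) + 9 = 17
σ = (2, 4, 3, 1): 20 + (-8) + 28 + 28 = 68
σ = (3, 1, 2, 4): (-8) + 16 + 21 + (-5) = 24
σ = (3, 1, 4, 2): (-8) + 16 + 1 + 1 = 10
σ = (3, 2, 1, 4): (-8) + 23 + (-4) + (-5) = 6
σ = (3, 2, 4, 1): (-8) + 23 + 1 + 28 = 44
σ = (3, 4, 1, 2): (-8) + (-8) + (-4) + 1 = -19
σ = (3, 4, 2, 1): (-8) + (-8) + 21 + 28 = 33
σ = (4, 1, 2, 3): 11 + 16 + 21 + 9 = 57
σ = (4, 1, 3, 2): 11 + 16 + 28 + 1 = 56
σ = (4, 2, 1, 3): 11 + 23 + (-4) + 9 = 39
σ = (4, 2, 3, 1): 11 + 23 + 28 + 28 = 90
σ = (4, 3, 1, 2): 11 + 4 + (-4) + 1 = 12
σ = (4, 3, 2, 1): 11 + 4 + 21 + 28 = 64
Optimal value attained by: σ = (3, 4, 1, 2).
Answer: det⊕(W) = -19; verdict: NONSINGULAR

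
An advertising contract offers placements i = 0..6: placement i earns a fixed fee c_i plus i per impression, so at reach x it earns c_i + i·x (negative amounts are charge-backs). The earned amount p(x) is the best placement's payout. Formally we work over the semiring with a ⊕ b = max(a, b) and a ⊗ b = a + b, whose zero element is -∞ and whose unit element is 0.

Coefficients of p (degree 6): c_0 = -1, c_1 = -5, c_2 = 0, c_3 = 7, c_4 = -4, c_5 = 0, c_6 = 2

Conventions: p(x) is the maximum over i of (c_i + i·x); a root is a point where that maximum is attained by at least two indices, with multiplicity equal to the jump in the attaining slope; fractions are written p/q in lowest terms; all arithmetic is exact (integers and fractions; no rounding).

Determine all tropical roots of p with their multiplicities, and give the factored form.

hull edge (i=0, c=-1) to (i=3, c=7): slope 8/3, span 3
hull edge (i=3, c=7) to (i=6, c=2): slope -5/3, span 3
Factored form: p(x) = 2 ⊗ (x ⊕ (-8/3)) ⊗ (x ⊕ (-8/3)) ⊗ (x ⊕ (-8/3)) ⊗ (x ⊕ 5/3) ⊗ (x ⊕ 5/3) ⊗ (x ⊕ 5/3)
Answer: roots = -8/3 (mult 3), 5/3 (mult 3)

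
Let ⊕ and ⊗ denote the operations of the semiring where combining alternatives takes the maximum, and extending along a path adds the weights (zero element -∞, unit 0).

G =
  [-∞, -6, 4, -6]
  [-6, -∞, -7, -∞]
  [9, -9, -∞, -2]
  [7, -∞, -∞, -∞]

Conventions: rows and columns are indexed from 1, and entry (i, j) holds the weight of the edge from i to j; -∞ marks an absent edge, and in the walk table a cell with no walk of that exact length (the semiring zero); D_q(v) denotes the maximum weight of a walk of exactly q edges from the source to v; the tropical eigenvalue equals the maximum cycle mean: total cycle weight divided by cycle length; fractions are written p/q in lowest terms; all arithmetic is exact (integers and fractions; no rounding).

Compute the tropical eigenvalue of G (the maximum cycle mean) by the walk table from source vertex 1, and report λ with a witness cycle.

q=0: [0, -∞, -∞, -∞]
q=1: [-∞, -6, 4, -6]
q=2: [13, -5, -13, 2]
q=3: [9, 7, 17, 7]
q=4: [26, 8, 13, 15]
Optimal cycle mean attained by: cycle 1->3->1, total 4 + 9, length 2.
Answer: λ = 13/2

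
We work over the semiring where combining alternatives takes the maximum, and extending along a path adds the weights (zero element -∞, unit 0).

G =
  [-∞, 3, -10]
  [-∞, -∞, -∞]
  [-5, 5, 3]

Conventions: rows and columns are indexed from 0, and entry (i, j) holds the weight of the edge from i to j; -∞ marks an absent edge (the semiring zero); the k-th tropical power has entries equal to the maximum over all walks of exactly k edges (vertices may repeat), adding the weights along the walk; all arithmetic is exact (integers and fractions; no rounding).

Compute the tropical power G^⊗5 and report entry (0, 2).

G^⊗2:
  [-15, -5, -7]
  [-∞, -∞, -∞]
  [-2, 8, 6]
G^⊗3:
  [-12, -2, -4]
  [-∞, -∞, -∞]
  [1, 11, 9]
G^⊗4:
  [-9, 1, -1]
  [-∞, -∞, -∞]
  [4, 14, 12]
G^⊗5:
  [-6, 4, 2]
  [-∞, -∞, -∞]
  [7, 17, 15]
Key observation: the optimum is the walk 0->2->2->2->2->2, with weight (-10) + 3 + 3 + 3 + 3 = 2.
Optimal value attained by: walk 0->2->2->2->2->2.
Answer: (G^⊗5)[0][2] = 2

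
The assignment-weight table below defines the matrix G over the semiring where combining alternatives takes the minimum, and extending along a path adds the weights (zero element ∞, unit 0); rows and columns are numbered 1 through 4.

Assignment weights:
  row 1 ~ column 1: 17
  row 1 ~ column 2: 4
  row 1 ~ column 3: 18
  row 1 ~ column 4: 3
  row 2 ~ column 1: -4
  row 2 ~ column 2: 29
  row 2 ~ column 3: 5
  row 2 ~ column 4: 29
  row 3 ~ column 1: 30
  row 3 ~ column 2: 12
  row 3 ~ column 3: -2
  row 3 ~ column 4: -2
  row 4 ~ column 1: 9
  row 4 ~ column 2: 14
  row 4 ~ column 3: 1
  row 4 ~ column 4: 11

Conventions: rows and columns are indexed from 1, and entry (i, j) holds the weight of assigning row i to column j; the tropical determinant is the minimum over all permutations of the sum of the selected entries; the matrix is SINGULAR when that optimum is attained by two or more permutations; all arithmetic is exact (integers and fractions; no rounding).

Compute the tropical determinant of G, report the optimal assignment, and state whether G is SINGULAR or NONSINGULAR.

σ = (1, 2, 3, 4): 17 + 29 + (-2) + 11 = 55
σ = (1, 2, 4, 3): 17 + 29 + (-2) + 1 = 45
σ = (1, 3, 2, 4): 17 + 5 + 12 + 11 = 45
σ = (1, 3, 4, 2): 17 + 5 + (-2) + 14 = 34
σ = (1, 4, 2, 3): 17 + 29 + 12 + 1 = 59
σ = (1, 4, 3, 2): 17 + 29 + (-2) + 14 = 58
σ = (2, 1, 3, 4): 4 + (-4) + (-2) + 11 = 9
σ = (2, 1, 4, 3): 4 + (-4) + (-2) + 1 = -1
σ = (2, 3, 1, 4): 4 + 5 + 30 + 11 = 50
σ = (2, 3, 4, 1): 4 + 5 + (-2) + 9 = 16
σ = (2, 4, 1, 3): 4 + 29 + 30 + 1 = 64
σ = (2, 4, 3, 1): 4 + 29 + (-2) + 9 = 40
σ = (3, 1, 2, 4): 18 + (-4) + 12 + 11 = 37
σ = (3, 1, 4, 2): 18 + (-4) + (-2) + 14 = 26
σ = (3, 2, 1, 4): 18 + 29 + 30 + 11 = 88
σ = (3, 2, 4, 1): 18 + 29 + (-2) + 9 = 54
σ = (3, 4, 1, 2): 18 + 29 + 30 + 14 = 91
σ = (3, 4, 2, 1): 18 + 29 + 12 + 9 = 68
σ = (4, 1, 2, 3): 3 + (-4) + 12 + 1 = 12
σ = (4, 1, 3, 2): 3 + (-4) + (-2) + 14 = 11
σ = (4, 2, 1, 3): 3 + 29 + 30 + 1 = 63
σ = (4, 2, 3, 1): 3 + 29 + (-2) + 9 = 39
σ = (4, 3, 1, 2): 3 + 5 + 30 + 14 = 52
σ = (4, 3, 2, 1): 3 + 5 + 12 + 9 = 29
Optimal value attained by: σ = (2, 1, 4, 3).
Answer: det⊕(G) = -1; verdict: NONSINGULAR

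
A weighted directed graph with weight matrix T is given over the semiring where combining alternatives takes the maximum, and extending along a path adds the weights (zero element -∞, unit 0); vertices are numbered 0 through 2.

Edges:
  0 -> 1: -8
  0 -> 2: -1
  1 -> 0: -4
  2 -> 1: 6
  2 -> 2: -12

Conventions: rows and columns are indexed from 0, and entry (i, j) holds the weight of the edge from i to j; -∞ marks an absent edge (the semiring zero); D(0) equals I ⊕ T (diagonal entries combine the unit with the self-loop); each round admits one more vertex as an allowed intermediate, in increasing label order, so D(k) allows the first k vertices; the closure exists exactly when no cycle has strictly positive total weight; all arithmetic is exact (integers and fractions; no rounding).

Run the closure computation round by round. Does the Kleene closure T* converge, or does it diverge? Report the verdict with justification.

D(0):
  [0, -8, -1]
  [-4, 0, -∞]
  [-∞, 6, 0]
D(1):
  [0, -8, -1]
  [-4, 0, -5]
  [-∞, 6, 0]
Detection: at round 2, diagonal entry (2, 2) turns strictly positive.
Key observation: the cycle 2->1->0->2 has total weight 6 + (-4) + (-1), which is strictly positive.
Answer: DIVERGES — positive cycle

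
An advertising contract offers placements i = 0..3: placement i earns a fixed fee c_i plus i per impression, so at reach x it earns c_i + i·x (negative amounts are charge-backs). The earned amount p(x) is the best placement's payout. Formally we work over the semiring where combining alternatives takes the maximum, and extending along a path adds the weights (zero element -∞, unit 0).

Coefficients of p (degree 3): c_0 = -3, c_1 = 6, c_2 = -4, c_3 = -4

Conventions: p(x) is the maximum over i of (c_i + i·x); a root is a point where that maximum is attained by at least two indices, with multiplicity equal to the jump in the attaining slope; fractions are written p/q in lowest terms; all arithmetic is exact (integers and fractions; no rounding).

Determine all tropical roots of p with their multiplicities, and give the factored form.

hull edge (i=0, c=-3) to (i=1, c=6): slope 9, span 1
hull edge (i=1, c=6) to (i=3, c=-4): slope -5, span 2
Factored form: p(x) = -4 ⊗ (x ⊕ (-9)) ⊗ (x ⊕ 5) ⊗ (x ⊕ 5)
Answer: roots = -9 (mult 1), 5 (mult 2)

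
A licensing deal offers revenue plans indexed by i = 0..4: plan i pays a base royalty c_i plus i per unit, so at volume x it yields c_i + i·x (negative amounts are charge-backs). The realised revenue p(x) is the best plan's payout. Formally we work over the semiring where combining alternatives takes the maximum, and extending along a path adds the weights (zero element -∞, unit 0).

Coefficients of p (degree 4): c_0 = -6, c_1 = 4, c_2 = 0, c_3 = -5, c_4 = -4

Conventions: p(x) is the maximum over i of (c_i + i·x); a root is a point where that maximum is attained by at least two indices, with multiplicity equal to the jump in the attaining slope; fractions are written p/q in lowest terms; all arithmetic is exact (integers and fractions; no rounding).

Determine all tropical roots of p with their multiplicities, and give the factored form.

hull edge (i=0, c=-6) to (i=1, c=4): slope 10, span 1
hull edge (i=1, c=4) to (i=4, c=-4): slope -8/3, span 3
Factored form: p(x) = -4 ⊗ (x ⊕ (-10)) ⊗ (x ⊕ 8/3) ⊗ (x ⊕ 8/3) ⊗ (x ⊕ 8/3)
Answer: roots = -10 (mult 1), 8/3 (mult 3)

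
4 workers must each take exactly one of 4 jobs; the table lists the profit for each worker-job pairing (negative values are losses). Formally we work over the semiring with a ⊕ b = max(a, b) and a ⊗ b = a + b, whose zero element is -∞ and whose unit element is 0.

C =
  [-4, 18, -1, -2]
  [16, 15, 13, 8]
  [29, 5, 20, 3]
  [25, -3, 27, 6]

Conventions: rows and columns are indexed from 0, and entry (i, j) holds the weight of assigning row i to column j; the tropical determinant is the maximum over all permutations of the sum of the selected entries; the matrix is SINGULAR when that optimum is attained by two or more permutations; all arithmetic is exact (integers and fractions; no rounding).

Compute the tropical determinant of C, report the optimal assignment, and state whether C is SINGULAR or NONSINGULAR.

σ = (0, 1, 2, 3): (-4) + 15 + 20 + 6 = 37
σ = (0, 1, 3, 2): (-4) + 15 + 3 + 27 = 41
σ = (0, 2, 1, 3): (-4) + 13 + 5 + 6 = 20
σ = (0, 2, 3, 1): (-4) + 13 + 3 + (-3) = 9
σ = (0, 3, 1, 2): (-4) + 8 + 5 + 27 = 36
σ = (0, 3, 2, 1): (-4) + 8 + 20 + (-3) = 21
σ = (1, 0, 2, 3): 18 + 16 + 20 + 6 = 60
σ = (1, 0, 3, 2): 18 + 16 + 3 + 27 = 64
σ = (1, 2, 0, 3): 18 + 13 + 29 + 6 = 66
σ = (1, 2, 3, 0): 18 + 13 + 3 + 25 = 59
σ = (1, 3, 0, 2): 18 + 8 + 29 + 27 = 82
σ = (1, 3, 2, 0): 18 + 8 + 20 + 25 = 71
σ = (2, 0, 1, 3): (-1) + 16 + 5 + 6 = 26
σ = (2, 0, 3, 1): (-1) + 16 + 3 + (-3) = 15
σ = (2, 1, 0, 3): (-1) + 15 + 29 + 6 = 49
σ = (2, 1, 3, 0): (-1) + 15 + 3 + 25 = 42
σ = (2, 3, 0, 1): (-1) + 8 + 29 + (-3) = 33
σ = (2, 3, 1, 0): (-1) + 8 + 5 + 25 = 37
σ = (3, 0, 1, 2): (-2) + 16 + 5 + 27 = 46
σ = (3, 0, 2, 1): (-2) + 16 + 20 + (-3) = 31
σ = (3, 1, 0, 2): (-2) + 15 + 29 + 27 = 69
σ = (3, 1, 2, 0): (-2) + 15 + 20 + 25 = 58
σ = (3, 2, 0, 1): (-2) + 13 + 29 + (-3) = 37
σ = (3, 2, 1, 0): (-2) + 13 + 5 + 25 = 41
Optimal value attained by: σ = (1, 3, 0, 2).
Answer: det⊕(C) = 82; verdict: NONSINGULAR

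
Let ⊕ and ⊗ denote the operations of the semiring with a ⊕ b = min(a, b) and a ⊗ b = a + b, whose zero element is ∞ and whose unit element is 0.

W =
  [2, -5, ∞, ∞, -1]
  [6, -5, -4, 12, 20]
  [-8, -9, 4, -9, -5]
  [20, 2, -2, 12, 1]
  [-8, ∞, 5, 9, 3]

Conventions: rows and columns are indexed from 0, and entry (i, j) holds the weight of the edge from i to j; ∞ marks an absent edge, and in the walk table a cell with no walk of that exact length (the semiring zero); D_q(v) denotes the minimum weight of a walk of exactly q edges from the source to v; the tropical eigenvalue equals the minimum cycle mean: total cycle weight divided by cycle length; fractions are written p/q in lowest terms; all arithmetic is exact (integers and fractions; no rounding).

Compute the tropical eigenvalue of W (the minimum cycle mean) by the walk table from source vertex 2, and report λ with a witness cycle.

q=0: [∞, ∞, 0, ∞, ∞]
q=1: [-8, -9, 4, -9, -5]
q=2: [-13, -14, -13, -5, -9]
q=3: [-21, -22, -18, -22, -18]
q=4: [-26, -27, -26, -27, -23]
q=5: [-34, -35, -31, -35, -31]
Optimal cycle mean attained by: cycle 1->2->1, total (-4) + (-9), length 2.
Answer: λ = -13/2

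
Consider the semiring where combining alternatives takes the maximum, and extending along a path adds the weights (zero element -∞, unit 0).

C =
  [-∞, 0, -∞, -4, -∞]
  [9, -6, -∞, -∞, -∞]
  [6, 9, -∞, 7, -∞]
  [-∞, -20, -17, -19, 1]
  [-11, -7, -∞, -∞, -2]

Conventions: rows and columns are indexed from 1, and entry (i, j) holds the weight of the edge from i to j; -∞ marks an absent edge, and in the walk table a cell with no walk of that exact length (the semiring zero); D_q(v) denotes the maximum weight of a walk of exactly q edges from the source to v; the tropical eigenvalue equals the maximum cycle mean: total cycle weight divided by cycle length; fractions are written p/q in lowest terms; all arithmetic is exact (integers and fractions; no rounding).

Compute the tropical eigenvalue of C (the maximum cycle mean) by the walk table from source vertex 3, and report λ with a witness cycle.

q=0: [-∞, -∞, 0, -∞, -∞]
q=1: [6, 9, -∞, 7, -∞]
q=2: [18, 6, -10, 2, 8]
q=3: [15, 18, -15, 14, 6]
q=4: [27, 15, -3, 11, 15]
q=5: [24, 27, -6, 23, 13]
Optimal cycle mean attained by: cycle 1->2->1, total 0 + 9, length 2.
Answer: λ = 9/2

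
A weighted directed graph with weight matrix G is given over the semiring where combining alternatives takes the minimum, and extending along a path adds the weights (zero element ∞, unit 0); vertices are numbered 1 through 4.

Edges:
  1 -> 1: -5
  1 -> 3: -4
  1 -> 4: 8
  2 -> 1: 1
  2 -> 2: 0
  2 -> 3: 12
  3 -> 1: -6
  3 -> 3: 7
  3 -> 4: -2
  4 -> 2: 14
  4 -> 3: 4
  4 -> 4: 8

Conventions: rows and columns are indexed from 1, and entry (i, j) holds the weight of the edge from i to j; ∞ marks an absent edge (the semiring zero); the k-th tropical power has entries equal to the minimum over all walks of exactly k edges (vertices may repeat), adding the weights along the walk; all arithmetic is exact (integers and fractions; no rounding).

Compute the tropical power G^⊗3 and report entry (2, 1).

G^⊗2:
  [-10, 22, -9, -6]
  [-4, 0, -3, 9]
  [-11, 12, -10, 2]
  [-2, 14, 11, 2]
G^⊗3:
  [-15, 8, -14, -11]
  [-9, 0, -8, -5]
  [-16, 12, -15, -12]
  [-7, 14, -6, 6]
Key observation: the optimum is the walk 2->1->1->1, with weight 1 + (-5) + (-5) = -9.
Optimal value attained by: walk 2->1->1->1.
Answer: (G^⊗3)[2][1] = -9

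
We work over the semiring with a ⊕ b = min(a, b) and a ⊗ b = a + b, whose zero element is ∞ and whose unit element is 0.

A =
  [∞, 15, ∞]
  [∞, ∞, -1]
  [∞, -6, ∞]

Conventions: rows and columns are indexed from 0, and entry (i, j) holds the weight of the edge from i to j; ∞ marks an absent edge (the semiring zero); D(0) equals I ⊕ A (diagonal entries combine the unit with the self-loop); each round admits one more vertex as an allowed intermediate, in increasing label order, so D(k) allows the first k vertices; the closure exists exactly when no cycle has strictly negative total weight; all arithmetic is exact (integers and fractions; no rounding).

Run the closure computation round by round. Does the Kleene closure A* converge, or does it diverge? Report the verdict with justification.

D(0):
  [0, 15, ∞]
  [∞, 0, -1]
  [∞, -6, 0]
D(1):
  [0, 15, ∞]
  [∞, 0, -1]
  [∞, -6, 0]
Detection: at round 2, diagonal entry (2, 2) turns strictly negative.
Key observation: the cycle 2->1->2 has total weight (-6) + (-1), which is strictly negative.
Answer: DIVERGES — negative cycle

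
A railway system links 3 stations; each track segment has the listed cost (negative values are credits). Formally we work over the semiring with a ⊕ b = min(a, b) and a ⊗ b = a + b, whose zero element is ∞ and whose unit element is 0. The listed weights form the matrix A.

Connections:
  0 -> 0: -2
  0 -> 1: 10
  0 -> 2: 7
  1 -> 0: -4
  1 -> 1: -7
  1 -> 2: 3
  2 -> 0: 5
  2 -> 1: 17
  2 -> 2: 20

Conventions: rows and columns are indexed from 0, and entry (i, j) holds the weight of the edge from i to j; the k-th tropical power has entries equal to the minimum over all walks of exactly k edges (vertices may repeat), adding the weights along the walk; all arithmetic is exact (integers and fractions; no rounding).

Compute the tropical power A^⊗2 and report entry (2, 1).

A^⊗2:
  [-4, 3, 5]
  [-11, -14, -4]
  [3, 10, 12]
Key observation: the optimum is the walk 2->1->1, with weight 17 + (-7) = 10.
Optimal value attained by: walk 2->1->1.
Answer: (A^⊗2)[2][1] = 10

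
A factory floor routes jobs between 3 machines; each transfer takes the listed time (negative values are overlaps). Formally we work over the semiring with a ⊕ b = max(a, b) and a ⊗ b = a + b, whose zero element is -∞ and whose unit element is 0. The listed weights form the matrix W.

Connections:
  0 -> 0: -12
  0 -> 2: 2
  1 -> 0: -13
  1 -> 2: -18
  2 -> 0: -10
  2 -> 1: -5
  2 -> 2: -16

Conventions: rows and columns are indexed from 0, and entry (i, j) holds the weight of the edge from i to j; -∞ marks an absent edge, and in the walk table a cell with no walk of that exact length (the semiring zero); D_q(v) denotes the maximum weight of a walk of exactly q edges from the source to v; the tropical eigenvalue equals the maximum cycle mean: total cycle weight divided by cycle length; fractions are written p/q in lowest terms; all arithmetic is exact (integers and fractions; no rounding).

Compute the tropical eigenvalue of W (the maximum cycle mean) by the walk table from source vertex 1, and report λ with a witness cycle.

q=0: [-∞, 0, -∞]
q=1: [-13, -∞, -18]
q=2: [-25, -23, -11]
q=3: [-21, -16, -23]
Optimal cycle mean attained by: cycle 0->2->0, total 2 + (-10), length 2.
Answer: λ = -4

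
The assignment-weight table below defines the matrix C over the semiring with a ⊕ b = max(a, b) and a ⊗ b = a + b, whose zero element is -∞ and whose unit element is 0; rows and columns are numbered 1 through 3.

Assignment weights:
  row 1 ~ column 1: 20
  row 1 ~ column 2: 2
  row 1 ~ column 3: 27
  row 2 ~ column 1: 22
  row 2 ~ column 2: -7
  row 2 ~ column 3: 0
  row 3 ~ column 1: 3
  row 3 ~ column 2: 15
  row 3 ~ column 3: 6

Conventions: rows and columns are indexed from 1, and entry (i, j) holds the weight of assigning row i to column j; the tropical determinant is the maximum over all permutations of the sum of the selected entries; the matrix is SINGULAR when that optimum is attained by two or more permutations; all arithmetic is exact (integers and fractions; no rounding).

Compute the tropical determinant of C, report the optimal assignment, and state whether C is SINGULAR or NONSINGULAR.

σ = (1, 2, 3): 20 + (-7) + 6 = 19
σ = (1, 3, 2): 20 + 0 + 15 = 35
σ = (2, 1, 3): 2 + 22 + 6 = 30
σ = (2, 3, 1): 2 + 0 + 3 = 5
σ = (3, 1, 2): 27 + 22 + 15 = 64
σ = (3, 2, 1): 27 + (-7) + 3 = 23
Optimal value attained by: σ = (3, 1, 2).
Answer: det⊕(C) = 64; verdict: NONSINGULAR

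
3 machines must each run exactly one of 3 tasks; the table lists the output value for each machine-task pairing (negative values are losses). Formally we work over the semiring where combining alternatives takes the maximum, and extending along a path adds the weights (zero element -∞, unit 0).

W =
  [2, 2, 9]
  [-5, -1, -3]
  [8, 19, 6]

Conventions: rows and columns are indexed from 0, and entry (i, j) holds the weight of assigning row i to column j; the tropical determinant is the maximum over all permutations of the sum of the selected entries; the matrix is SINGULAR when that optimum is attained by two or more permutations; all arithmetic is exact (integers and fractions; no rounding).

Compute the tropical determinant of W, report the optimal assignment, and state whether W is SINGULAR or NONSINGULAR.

σ = (0, 1, 2): 2 + (-1) + 6 = 7
σ = (0, 2, 1): 2 + (-3) + 19 = 18
σ = (1, 0, 2): 2 + (-5) + 6 = 3
σ = (1, 2, 0): 2 + (-3) + 8 = 7
σ = (2, 0, 1): 9 + (-5) + 19 = 23
σ = (2, 1, 0): 9 + (-1) + 8 = 16
Optimal value attained by: σ = (2, 0, 1).
Answer: det⊕(W) = 23; verdict: NONSINGULAR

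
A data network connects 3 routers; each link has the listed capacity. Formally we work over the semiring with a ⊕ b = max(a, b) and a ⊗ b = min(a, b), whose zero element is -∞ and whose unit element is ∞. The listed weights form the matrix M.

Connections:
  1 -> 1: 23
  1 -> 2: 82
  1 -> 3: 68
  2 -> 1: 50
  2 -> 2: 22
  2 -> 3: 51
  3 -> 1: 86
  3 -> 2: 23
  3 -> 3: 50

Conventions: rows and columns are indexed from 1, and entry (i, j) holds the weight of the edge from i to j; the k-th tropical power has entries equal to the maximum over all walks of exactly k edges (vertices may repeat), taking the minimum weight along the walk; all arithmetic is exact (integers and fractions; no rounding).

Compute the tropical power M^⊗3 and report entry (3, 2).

M^⊗2:
  [68, 23, 51]
  [51, 50, 50]
  [50, 82, 68]
M^⊗3:
  [51, 68, 68]
  [50, 51, 51]
  [68, 50, 51]
Key observation: the optimum is the walk 3->3->1->2, with weight 50 min 86 min 82 = 50.
Optimal value attained by: walk 3->3->1->2.
Answer: (M^⊗3)[3][2] = 50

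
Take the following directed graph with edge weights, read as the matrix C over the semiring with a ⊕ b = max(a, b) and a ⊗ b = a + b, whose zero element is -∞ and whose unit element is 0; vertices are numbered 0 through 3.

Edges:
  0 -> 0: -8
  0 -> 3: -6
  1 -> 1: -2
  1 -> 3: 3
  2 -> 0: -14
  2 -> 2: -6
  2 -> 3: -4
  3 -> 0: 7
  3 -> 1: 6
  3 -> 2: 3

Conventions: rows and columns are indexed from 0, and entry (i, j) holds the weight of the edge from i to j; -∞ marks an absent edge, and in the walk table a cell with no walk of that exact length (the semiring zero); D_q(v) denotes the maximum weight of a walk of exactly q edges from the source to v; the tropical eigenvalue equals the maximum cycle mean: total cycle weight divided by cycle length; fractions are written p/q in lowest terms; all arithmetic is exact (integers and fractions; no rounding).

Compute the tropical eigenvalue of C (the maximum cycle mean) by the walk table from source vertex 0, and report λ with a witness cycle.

q=0: [0, -∞, -∞, -∞]
q=1: [-8, -∞, -∞, -6]
q=2: [1, 0, -3, -14]
q=3: [-7, -2, -9, 3]
q=4: [10, 9, 6, 1]
Optimal cycle mean attained by: cycle 1->3->1, total 3 + 6, length 2.
Answer: λ = 9/2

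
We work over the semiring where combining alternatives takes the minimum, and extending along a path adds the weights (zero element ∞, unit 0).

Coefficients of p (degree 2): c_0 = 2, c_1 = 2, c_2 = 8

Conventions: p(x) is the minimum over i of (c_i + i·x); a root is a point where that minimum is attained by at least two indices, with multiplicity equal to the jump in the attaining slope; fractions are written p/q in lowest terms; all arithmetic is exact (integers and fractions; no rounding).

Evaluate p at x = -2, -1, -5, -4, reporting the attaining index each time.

p(-2) = min(2+0·(-2)=2, 2+1·(-2)=0, 8+2·(-2)=4) = 0 (attained by i=1)
p(-1) = min(2+0·(-1)=2, 2+1·(-1)=1, 8+2·(-1)=6) = 1 (attained by i=1)
p(-5) = min(2+0·(-5)=2, 2+1·(-5)=-3, 8+2·(-5)=-2) = -3 (attained by i=1)
p(-4) = min(2+0·(-4)=2, 2+1·(-4)=-2, 8+2·(-4)=0) = -2 (attained by i=1)
Answer: p(-2) = 0; p(-1) = 1; p(-5) = -3; p(-4) = -2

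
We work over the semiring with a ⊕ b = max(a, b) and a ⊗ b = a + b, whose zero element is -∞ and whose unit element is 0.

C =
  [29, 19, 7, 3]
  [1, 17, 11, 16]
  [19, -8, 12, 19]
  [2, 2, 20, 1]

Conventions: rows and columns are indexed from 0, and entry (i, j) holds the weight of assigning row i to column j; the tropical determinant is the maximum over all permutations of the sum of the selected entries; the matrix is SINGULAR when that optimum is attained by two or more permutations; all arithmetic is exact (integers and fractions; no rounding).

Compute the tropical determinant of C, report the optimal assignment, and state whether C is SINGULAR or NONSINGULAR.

σ = (0, 1, 2, 3): 29 + 17 + 12 + 1 = 59
σ = (0, 1, 3, 2): 29 + 17 + 19 + 20 = 85
σ = (0, 2, 1, 3): 29 + 11 + (-8) + 1 = 33
σ = (0, 2, 3, 1): 29 + 11 + 19 + 2 = 61
σ = (0, 3, 1, 2): 29 + 16 + (-8) + 20 = 57
σ = (0, 3, 2, 1): 29 + 16 + 12 + 2 = 59
σ = (1, 0, 2, 3): 19 + 1 + 12 + 1 = 33
σ = (1, 0, 3, 2): 19 + 1 + 19 + 20 = 59
σ = (1, 2, 0, 3): 19 + 11 + 19 + 1 = 50
σ = (1, 2, 3, 0): 19 + 11 + 19 + 2 = 51
σ = (1, 3, 0, 2): 19 + 16 + 19 + 20 = 74
σ = (1, 3, 2, 0): 19 + 16 + 12 + 2 = 49
σ = (2, 0, 1, 3): 7 + 1 + (-8) + 1 = 1
σ = (2, 0, 3, 1): 7 + 1 + 19 + 2 = 29
σ = (2, 1, 0, 3): 7 + 17 + 19 + 1 = 44
σ = (2, 1, 3, 0): 7 + 17 + 19 + 2 = 45
σ = (2, 3, 0, 1): 7 + 16 + 19 + 2 = 44
σ = (2, 3, 1, 0): 7 + 16 + (-8) + 2 = 17
σ = (3, 0, 1, 2): 3 + 1 + (-8) + 20 = 16
σ = (3, 0, 2, 1): 3 + 1 + 12 + 2 = 18
σ = (3, 1, 0, 2): 3 + 17 + 19 + 20 = 59
σ = (3, 1, 2, 0): 3 + 17 + 12 + 2 = 34
σ = (3, 2, 0, 1): 3 + 11 + 19 + 2 = 35
σ = (3, 2, 1, 0): 3 + 11 + (-8) + 2 = 8
Optimal value attained by: σ = (0, 1, 3, 2).
Answer: det⊕(C) = 85; verdict: NONSINGULAR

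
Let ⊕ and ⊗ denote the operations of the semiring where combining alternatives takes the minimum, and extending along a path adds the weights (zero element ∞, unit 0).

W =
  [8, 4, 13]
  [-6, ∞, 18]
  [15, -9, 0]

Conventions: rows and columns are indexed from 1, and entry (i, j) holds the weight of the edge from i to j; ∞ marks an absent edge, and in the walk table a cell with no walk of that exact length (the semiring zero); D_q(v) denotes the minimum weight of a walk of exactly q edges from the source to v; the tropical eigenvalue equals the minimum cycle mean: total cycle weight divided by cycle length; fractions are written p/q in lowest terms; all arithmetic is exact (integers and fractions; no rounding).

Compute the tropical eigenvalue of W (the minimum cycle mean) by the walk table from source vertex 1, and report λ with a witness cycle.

q=0: [0, ∞, ∞]
q=1: [8, 4, 13]
q=2: [-2, 4, 13]
q=3: [-2, 2, 11]
Optimal cycle mean attained by: cycle 1->2->1, total 4 + (-6), length 2.
Answer: λ = -1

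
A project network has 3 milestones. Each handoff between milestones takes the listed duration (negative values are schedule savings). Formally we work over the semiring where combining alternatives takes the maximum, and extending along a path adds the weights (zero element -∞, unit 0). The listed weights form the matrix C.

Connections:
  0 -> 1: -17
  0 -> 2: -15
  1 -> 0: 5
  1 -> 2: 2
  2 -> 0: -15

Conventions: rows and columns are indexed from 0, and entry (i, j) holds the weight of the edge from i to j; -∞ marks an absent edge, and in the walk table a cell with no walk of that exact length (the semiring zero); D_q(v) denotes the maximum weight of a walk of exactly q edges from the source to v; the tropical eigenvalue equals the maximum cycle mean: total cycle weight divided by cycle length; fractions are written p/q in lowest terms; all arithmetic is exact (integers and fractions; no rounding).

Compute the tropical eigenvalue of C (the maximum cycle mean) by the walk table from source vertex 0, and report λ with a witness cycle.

q=0: [0, -∞, -∞]
q=1: [-∞, -17, -15]
q=2: [-12, -∞, -15]
q=3: [-30, -29, -27]
Optimal cycle mean attained by: cycle 0->1->0, total (-17) + 5, length 2.
Answer: λ = -6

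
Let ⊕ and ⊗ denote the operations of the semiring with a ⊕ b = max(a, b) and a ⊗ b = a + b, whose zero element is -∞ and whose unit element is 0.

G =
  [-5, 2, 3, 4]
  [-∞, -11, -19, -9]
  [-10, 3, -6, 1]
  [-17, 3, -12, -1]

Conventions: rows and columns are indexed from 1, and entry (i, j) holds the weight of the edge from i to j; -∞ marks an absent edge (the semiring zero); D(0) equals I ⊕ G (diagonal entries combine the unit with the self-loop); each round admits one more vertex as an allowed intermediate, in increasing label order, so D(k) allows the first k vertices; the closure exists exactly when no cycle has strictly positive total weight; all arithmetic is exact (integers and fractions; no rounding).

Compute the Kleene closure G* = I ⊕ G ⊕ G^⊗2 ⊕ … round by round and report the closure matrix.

D(0):
  [0, 2, 3, 4]
  [-∞, 0, -19, -9]
  [-10, 3, 0, 1]
  [-17, 3, -12, 0]
D(1):
  [0, 2, 3, 4]
  [-∞, 0, -19, -9]
  [-10, 3, 0, 1]
  [-17, 3, -12, 0]
D(2):
  [0, 2, 3, 4]
  [-∞, 0, -19, -9]
  [-10, 3, 0, 1]
  [-17, 3, -12, 0]
D(3):
  [0, 6, 3, 4]
  [-29, 0, -19, -9]
  [-10, 3, 0, 1]
  [-17, 3, -12, 0]
D(4):
  [0, 7, 3, 4]
  [-26, 0, -19, -9]
  [-10, 4, 0, 1]
  [-17, 3, -12, 0]
Answer: G* = [[0, 7, 3, 4], [-26, 0, -19, -9], [-10, 4, 0, 1], [-17, 3, -12, 0]]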